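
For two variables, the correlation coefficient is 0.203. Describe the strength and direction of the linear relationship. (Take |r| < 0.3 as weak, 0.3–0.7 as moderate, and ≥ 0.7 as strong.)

weak positive

r = 0.203 > 0 so the relationship is positive.
|r| = 0.203, which falls in the weak range.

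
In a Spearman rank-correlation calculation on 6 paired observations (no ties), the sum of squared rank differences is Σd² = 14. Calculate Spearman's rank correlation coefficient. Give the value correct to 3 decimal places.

ρ = 1 − 6Σd² / [n(n²−1)] = 1 − 6×14 / (6×35)
  = 1 − 84/210 = 1 − 0.4000 ≈ 0.600

0.600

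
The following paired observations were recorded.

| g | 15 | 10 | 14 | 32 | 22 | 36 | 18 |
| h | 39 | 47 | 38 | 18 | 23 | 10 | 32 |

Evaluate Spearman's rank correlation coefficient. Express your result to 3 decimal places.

-0.964

Rank g: 3, 1, 2, 6, 5, 7, 4
Rank h: 6, 7, 5, 2, 3, 1, 4
d = rank(g) − rank(h): -3, -6, -3, 4, 2, 6, 0; Σd² = 110
ρ = 1 − 6Σd² / [n(n²−1)] = 1 − 6×110 / (7×48) = 1 − 660/336 ≈ -0.964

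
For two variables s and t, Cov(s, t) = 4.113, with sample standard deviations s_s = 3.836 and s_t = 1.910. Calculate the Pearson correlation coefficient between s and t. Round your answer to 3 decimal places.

r = Cov(s,t) / (s_s · s_t) = 4.113 / (3.836 × 1.910)
  = 4.113 / 7.3268 ≈ 0.561

0.561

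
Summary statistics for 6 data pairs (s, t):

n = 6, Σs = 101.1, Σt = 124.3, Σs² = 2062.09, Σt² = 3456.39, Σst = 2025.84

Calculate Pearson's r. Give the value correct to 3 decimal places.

-0.122

r = (nΣst − ΣsΣt) / √[(nΣs² − (Σs)²)(nΣt² − (Σt)²)]
Numerator: 6×2025.84 − 101.1×124.3 = -411.69
Denominator: √[(12372.54 − 10221.21)(20738.34 − 15450.49)] = √[2151.33 × 5287.85] = 3372.8193
r = -411.69 / 3372.8193 ≈ -0.122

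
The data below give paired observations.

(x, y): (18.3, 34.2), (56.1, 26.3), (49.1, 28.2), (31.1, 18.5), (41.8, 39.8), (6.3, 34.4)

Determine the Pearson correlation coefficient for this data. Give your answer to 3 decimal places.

n = 6, Σx = 202.7, Σy = 181.4, Σx² = 8647.05, Σy² = 5766.22, Σxy = 5941.62
nΣxy − ΣxΣy = 35649.72 − 36769.78 = -1120.06
nΣx² − (Σx)² = 51882.3 − 41087.29 = 10795.01; nΣy² − (Σy)² = 34597.32 − 32905.96 = 1691.36
r = -1120.06 / √(10795.01 × 1691.36) = -1120.06 / 4272.9671 ≈ -0.262

-0.262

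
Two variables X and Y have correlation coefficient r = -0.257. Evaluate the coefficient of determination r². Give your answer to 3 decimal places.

0.066

r² = (-0.257)² = 0.066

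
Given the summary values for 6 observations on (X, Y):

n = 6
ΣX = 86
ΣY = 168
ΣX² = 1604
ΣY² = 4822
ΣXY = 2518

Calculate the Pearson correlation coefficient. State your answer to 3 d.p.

0.525

r = (nΣXY − ΣXΣY) / √[(nΣX² − (ΣX)²)(nΣY² − (ΣY)²)]
Numerator: 6×2518 − 86×168 = 660
Denominator: √[(9624 − 7396)(28932 − 28224)] = √[2228 × 708] = 1255.9554
r = 660 / 1255.9554 ≈ 0.525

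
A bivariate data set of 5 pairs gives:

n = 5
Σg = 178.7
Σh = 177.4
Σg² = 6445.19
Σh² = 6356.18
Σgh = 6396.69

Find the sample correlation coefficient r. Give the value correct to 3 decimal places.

0.937

r = (nΣgh − ΣgΣh) / √[(nΣg² − (Σg)²)(nΣh² − (Σh)²)]
Numerator: 5×6396.69 − 178.7×177.4 = 282.07
Denominator: √[(32225.95 − 31933.69)(31780.9 − 31470.76)] = √[292.26 × 310.14] = 301.0673
r = 282.07 / 301.0673 ≈ 0.937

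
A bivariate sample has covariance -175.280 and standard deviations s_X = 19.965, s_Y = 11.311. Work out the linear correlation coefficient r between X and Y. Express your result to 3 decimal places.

-0.776

r = Cov(X,Y) / (s_X · s_Y) = -175.280 / (19.965 × 11.311)
  = -175.280 / 225.8241 ≈ -0.776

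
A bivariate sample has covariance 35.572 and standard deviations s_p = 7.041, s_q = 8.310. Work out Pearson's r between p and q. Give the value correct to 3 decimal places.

0.608

r = Cov(p,q) / (s_p · s_q) = 35.572 / (7.041 × 8.310)
  = 35.572 / 58.5107 ≈ 0.608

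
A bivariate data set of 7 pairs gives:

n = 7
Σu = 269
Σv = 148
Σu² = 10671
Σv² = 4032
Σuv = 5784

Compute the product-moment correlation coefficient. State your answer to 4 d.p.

0.1759

r = (nΣuv − ΣuΣv) / √[(nΣu² − (Σu)²)(nΣv² − (Σv)²)]
Numerator: 7×5784 − 269×148 = 676
Denominator: √[(74697 − 72361)(28224 − 21904)] = √[2336 × 6320] = 3842.3326
r = 676 / 3842.3326 ≈ 0.1759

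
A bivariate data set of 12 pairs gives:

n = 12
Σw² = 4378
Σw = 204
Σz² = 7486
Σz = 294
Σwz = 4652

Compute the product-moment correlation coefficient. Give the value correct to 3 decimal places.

-0.682

r = (nΣwz − ΣwΣz) / √[(nΣw² − (Σw)²)(nΣz² − (Σz)²)]
Numerator: 12×4652 − 204×294 = -4152
Denominator: √[(52536 − 41616)(89832 − 86436)] = √[10920 × 3396] = 6089.6896
r = -4152 / 6089.6896 ≈ -0.682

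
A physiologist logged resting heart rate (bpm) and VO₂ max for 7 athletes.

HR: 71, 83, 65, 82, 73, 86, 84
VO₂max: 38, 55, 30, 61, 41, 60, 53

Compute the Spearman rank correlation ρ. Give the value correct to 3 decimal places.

Rank HR: 2, 5, 1, 4, 3, 7, 6
Rank VO₂max: 2, 5, 1, 7, 3, 6, 4
d = rank(HR) − rank(VO₂max): 0, 0, 0, -3, 0, 1, 2; Σd² = 14
ρ = 1 − 6Σd² / [n(n²−1)] = 1 − 6×14 / (7×48) = 1 − 84/336 ≈ 0.750

0.750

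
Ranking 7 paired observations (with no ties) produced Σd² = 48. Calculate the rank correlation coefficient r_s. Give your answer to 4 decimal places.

0.1429

ρ = 1 − 6Σd² / [n(n²−1)] = 1 − 6×48 / (7×48)
  = 1 − 288/336 = 1 − 0.85714 ≈ 0.1429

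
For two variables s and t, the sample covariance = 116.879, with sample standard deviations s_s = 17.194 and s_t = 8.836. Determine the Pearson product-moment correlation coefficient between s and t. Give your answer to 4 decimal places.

0.7693

r = Cov(s,t) / (s_s · s_t) = 116.879 / (17.194 × 8.836)
  = 116.879 / 151.9262 ≈ 0.7693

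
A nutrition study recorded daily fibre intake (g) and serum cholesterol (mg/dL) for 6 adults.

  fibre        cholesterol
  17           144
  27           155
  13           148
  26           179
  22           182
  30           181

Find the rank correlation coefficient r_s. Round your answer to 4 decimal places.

0.5429

Rank fibre: 2, 5, 1, 4, 3, 6
Rank cholesterol: 1, 3, 2, 4, 6, 5
d = rank(fibre) − rank(cholesterol): 1, 2, -1, 0, -3, 1; Σd² = 16
ρ = 1 − 6Σd² / [n(n²−1)] = 1 − 6×16 / (6×35) = 1 − 96/210 ≈ 0.5429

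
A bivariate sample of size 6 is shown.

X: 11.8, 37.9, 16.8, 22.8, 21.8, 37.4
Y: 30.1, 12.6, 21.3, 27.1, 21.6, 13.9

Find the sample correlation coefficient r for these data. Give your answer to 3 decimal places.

n = 6, ΣX = 148.5, ΣY = 126.6, ΣX² = 4251.73, ΣY² = 2912.64, ΣXY = 2799.18
nΣXY − ΣXΣY = 16795.08 − 18800.1 = -2005.02
nΣX² − (ΣX)² = 25510.38 − 22052.25 = 3458.13; nΣY² − (ΣY)² = 17475.84 − 16027.56 = 1448.28
r = -2005.02 / √(3458.13 × 1448.28) = -2005.02 / 2237.9322 ≈ -0.896

-0.896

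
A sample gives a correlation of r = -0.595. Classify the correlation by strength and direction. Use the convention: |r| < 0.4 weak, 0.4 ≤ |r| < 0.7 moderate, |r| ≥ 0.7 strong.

moderate negative

r = -0.595 < 0 so the relationship is negative.
|r| = 0.595, which falls in the moderate range.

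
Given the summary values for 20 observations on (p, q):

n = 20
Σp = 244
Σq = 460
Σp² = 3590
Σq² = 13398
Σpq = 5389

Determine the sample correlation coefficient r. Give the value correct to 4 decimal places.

-0.1696

r = (nΣpq − ΣpΣq) / √[(nΣp² − (Σp)²)(nΣq² − (Σq)²)]
Numerator: 20×5389 − 244×460 = -4460
Denominator: √[(71800 − 59536)(267960 − 211600)] = √[12264 × 56360] = 26290.6645
r = -4460 / 26290.6645 ≈ -0.1696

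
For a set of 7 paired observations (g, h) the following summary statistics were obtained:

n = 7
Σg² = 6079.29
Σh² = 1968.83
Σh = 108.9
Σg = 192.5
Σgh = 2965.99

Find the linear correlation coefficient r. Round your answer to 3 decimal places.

-0.062

r = (nΣgh − ΣgΣh) / √[(nΣg² − (Σg)²)(nΣh² − (Σh)²)]
Numerator: 7×2965.99 − 192.5×108.9 = -201.32
Denominator: √[(42555.03 − 37056.25)(13781.81 − 11859.21)] = √[5498.78 × 1922.6] = 3251.4542
r = -201.32 / 3251.4542 ≈ -0.062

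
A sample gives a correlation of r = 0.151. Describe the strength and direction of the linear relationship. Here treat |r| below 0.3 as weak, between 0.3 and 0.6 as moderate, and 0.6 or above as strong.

weak positive

r = 0.151 > 0 so the relationship is positive.
|r| = 0.151, which falls in the weak range.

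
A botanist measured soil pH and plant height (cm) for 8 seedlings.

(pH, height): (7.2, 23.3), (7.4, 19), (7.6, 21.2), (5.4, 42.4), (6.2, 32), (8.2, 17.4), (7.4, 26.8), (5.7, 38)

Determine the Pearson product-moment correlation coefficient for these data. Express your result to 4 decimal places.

-0.9649

n = 8, Σx = 55.1, Σy = 220.1, Σx² = 386.45, Σy² = 6640.09, Σxy = 1454.44
nΣxy − ΣxΣy = 11635.52 − 12127.51 = -491.99
nΣx² − (Σx)² = 3091.6 − 3036.01 = 55.59; nΣy² − (Σy)² = 53120.72 − 48444.01 = 4676.71
r = -491.99 / √(55.59 × 4676.71) = -491.99 / 509.8807 ≈ -0.9649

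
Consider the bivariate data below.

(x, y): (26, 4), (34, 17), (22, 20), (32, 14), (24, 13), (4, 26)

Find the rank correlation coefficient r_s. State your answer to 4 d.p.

-0.4857

Rank x: 4, 6, 2, 5, 3, 1
Rank y: 1, 4, 5, 3, 2, 6
d = rank(x) − rank(y): 3, 2, -3, 2, 1, -5; Σd² = 52
ρ = 1 − 6Σd² / [n(n²−1)] = 1 − 6×52 / (6×35) = 1 − 312/210 ≈ -0.4857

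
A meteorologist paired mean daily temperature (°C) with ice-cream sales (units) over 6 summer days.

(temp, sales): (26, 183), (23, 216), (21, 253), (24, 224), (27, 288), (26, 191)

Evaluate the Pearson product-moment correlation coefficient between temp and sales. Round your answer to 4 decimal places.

n = 6, Σx = 147, Σy = 1355, Σx² = 3627, Σy² = 313755, Σxy = 33157
nΣxy − ΣxΣy = 198942 − 199185 = -243
nΣx² − (Σx)² = 21762 − 21609 = 153; nΣy² − (Σy)² = 1882530 − 1836025 = 46505
r = -243 / √(153 × 46505) = -243 / 2667.4454 ≈ -0.0911

-0.0911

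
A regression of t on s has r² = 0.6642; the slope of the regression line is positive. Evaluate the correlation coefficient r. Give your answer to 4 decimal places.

0.8150

|r| = √0.6642 = 0.8150
The association is positive, so r = 0.8150.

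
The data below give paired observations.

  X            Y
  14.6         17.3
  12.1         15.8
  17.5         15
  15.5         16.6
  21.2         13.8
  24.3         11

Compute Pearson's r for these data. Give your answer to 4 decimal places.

-0.8938

n = 6, ΣX = 105.2, ΣY = 89.5, ΣX² = 1946, ΣY² = 1360.93, ΣXY = 1523.42
nΣXY − ΣXΣY = 9140.52 − 9415.4 = -274.88
nΣX² − (ΣX)² = 11676 − 11067.04 = 608.96; nΣY² − (ΣY)² = 8165.58 − 8010.25 = 155.33
r = -274.88 / √(608.96 × 155.33) = -274.88 / 307.5545 ≈ -0.8938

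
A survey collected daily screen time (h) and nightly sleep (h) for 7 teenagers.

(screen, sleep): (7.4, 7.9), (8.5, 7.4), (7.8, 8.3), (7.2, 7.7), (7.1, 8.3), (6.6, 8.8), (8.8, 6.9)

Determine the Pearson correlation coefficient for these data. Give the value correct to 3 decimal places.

n = 7, Σx = 53.4, Σy = 55.3, Σx² = 411.1, Σy² = 439.29, Σxy = 419.27
nΣxy − ΣxΣy = 2934.89 − 2953.02 = -18.13
nΣx² − (Σx)² = 2877.7 − 2851.56 = 26.14; nΣy² − (Σy)² = 3075.03 − 3058.09 = 16.94
r = -18.13 / √(26.14 × 16.94) = -18.13 / 21.0431 ≈ -0.862

-0.862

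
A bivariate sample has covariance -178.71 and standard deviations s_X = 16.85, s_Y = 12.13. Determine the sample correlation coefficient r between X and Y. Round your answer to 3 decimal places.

r = Cov(X,Y) / (s_X · s_Y) = -178.71 / (16.85 × 12.13)
  = -178.71 / 204.3905 ≈ -0.874

-0.874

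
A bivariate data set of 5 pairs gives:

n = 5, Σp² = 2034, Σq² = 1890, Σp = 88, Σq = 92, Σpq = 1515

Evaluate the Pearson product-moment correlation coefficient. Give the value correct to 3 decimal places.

-0.337

r = (nΣpq − ΣpΣq) / √[(nΣp² − (Σp)²)(nΣq² − (Σq)²)]
Numerator: 5×1515 − 88×92 = -521
Denominator: √[(10170 − 7744)(9450 − 8464)] = √[2426 × 986] = 1546.6208
r = -521 / 1546.6208 ≈ -0.337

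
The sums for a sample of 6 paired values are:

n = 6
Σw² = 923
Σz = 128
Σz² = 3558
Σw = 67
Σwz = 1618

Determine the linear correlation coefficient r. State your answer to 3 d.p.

0.496

r = (nΣwz − ΣwΣz) / √[(nΣw² − (Σw)²)(nΣz² − (Σz)²)]
Numerator: 6×1618 − 67×128 = 1132
Denominator: √[(5538 − 4489)(21348 − 16384)] = √[1049 × 4964] = 2281.9369
r = 1132 / 2281.9369 ≈ 0.496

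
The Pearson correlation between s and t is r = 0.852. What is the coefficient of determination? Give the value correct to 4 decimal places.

0.7259

r² = (0.852)² = 0.7259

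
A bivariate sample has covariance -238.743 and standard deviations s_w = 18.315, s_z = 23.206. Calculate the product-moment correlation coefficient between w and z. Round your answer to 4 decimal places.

-0.5617

r = Cov(w,z) / (s_w · s_z) = -238.743 / (18.315 × 23.206)
  = -238.743 / 425.0179 ≈ -0.5617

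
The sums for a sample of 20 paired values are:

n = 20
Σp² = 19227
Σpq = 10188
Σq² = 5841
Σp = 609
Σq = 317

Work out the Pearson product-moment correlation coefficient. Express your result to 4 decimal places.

r = (nΣpq − ΣpΣq) / √[(nΣp² − (Σp)²)(nΣq² − (Σq)²)]
Numerator: 20×10188 − 609×317 = 10707
Denominator: √[(384540 − 370881)(116820 − 100489)] = √[13659 × 16331] = 14935.3650
r = 10707 / 14935.3650 ≈ 0.7169

0.7169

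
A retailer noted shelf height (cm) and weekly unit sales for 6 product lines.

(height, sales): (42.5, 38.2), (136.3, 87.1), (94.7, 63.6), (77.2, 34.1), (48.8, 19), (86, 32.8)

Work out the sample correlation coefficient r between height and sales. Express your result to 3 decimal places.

0.863

n = 6, Σx = 485.5, Σy = 274.8, Σx² = 45089.31, Σy² = 15690.26, Σxy = 25898.67
nΣxy − ΣxΣy = 155392.02 − 133415.4 = 21976.62
nΣx² − (Σx)² = 270535.86 − 235710.25 = 34825.61; nΣy² − (Σy)² = 94141.56 − 75515.04 = 18626.52
r = 21976.62 / √(34825.61 × 18626.52) = 21976.62 / 25469.1955 ≈ 0.863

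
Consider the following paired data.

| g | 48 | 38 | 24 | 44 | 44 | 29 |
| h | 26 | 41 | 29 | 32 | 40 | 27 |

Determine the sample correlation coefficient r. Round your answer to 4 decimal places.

0.2439

n = 6, Σg = 227, Σh = 195, Σg² = 9037, Σh² = 6551, Σgh = 7453
nΣgh − ΣgΣh = 44718 − 44265 = 453
nΣg² − (Σg)² = 54222 − 51529 = 2693; nΣh² − (Σh)² = 39306 − 38025 = 1281
r = 453 / √(2693 × 1281) = 453 / 1857.3457 ≈ 0.2439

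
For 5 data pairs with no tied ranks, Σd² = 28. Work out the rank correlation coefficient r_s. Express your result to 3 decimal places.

ρ = 1 − 6Σd² / [n(n²−1)] = 1 − 6×28 / (5×24)
  = 1 − 168/120 = 1 − 1.4000 ≈ -0.400

-0.400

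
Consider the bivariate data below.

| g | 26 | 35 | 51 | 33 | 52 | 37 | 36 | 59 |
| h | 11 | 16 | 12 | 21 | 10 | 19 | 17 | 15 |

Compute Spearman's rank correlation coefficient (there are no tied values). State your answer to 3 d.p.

Rank g: 1, 3, 6, 2, 7, 5, 4, 8
Rank h: 2, 5, 3, 8, 1, 7, 6, 4
d = rank(g) − rank(h): -1, -2, 3, -6, 6, -2, -2, 4; Σd² = 110
ρ = 1 − 6Σd² / [n(n²−1)] = 1 − 6×110 / (8×63) = 1 − 660/504 ≈ -0.310

-0.310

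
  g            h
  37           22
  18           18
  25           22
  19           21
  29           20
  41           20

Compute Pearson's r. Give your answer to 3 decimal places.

n = 6, Σg = 169, Σh = 123, Σg² = 5201, Σh² = 2533, Σgh = 3487
nΣgh − ΣgΣh = 20922 − 20787 = 135
nΣg² − (Σg)² = 31206 − 28561 = 2645; nΣh² − (Σh)² = 15198 − 15129 = 69
r = 135 / √(2645 × 69) = 135 / 427.2060 ≈ 0.316

0.316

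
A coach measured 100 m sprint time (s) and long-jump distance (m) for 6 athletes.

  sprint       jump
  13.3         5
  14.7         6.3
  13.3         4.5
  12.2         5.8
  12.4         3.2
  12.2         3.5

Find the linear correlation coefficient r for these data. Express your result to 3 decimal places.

0.624

n = 6, Σx = 78.1, Σy = 28.3, Σx² = 1021.31, Σy² = 141.07, Σxy = 372.1
nΣxy − ΣxΣy = 2232.6 − 2210.23 = 22.37
nΣx² − (Σx)² = 6127.86 − 6099.61 = 28.25; nΣy² − (Σy)² = 846.42 − 800.89 = 45.53
r = 22.37 / √(28.25 × 45.53) = 22.37 / 35.8639 ≈ 0.624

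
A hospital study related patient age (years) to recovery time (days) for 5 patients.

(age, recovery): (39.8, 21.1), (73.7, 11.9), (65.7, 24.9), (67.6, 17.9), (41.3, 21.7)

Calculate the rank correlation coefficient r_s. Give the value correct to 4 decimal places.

Rank age: 1, 5, 3, 4, 2
Rank recovery: 3, 1, 5, 2, 4
d = rank(age) − rank(recovery): -2, 4, -2, 2, -2; Σd² = 32
ρ = 1 − 6Σd² / [n(n²−1)] = 1 − 6×32 / (5×24) = 1 − 192/120 ≈ -0.6000

-0.6000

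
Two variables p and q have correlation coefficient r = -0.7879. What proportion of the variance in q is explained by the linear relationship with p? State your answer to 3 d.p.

0.621

r² = (-0.7879)² = 0.621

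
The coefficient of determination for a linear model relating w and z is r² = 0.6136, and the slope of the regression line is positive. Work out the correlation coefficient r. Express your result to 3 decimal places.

|r| = √0.6136 = 0.783
The association is positive, so r = 0.783.

0.783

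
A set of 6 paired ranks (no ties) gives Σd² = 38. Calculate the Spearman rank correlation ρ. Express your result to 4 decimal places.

-0.0857

ρ = 1 − 6Σd² / [n(n²−1)] = 1 − 6×38 / (6×35)
  = 1 − 228/210 = 1 − 1.08571 ≈ -0.0857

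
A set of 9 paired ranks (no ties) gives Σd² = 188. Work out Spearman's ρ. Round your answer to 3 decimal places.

ρ = 1 − 6Σd² / [n(n²−1)] = 1 − 6×188 / (9×80)
  = 1 − 1128/720 = 1 − 1.5667 ≈ -0.567

-0.567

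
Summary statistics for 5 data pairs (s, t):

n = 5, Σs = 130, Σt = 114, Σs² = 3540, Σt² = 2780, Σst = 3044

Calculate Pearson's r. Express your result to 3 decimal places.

r = (nΣst − ΣsΣt) / √[(nΣs² − (Σs)²)(nΣt² − (Σt)²)]
Numerator: 5×3044 − 130×114 = 400
Denominator: √[(17700 − 16900)(13900 − 12996)] = √[800 × 904] = 850.4117
r = 400 / 850.4117 ≈ 0.470

0.470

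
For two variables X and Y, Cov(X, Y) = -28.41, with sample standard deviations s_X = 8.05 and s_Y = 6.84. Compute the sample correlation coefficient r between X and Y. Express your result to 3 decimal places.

r = Cov(X,Y) / (s_X · s_Y) = -28.41 / (8.05 × 6.84)
  = -28.41 / 55.0620 ≈ -0.516

-0.516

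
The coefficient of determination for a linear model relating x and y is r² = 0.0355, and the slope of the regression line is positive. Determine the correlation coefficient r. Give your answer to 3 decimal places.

|r| = √0.0355 = 0.188
The association is positive, so r = 0.188.

0.188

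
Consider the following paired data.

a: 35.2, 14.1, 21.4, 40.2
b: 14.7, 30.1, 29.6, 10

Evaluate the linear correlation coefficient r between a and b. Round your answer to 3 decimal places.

-0.974

n = 4, Σa = 110.9, Σb = 84.4, Σa² = 3511.85, Σb² = 2098.26, Σab = 1977.29
nΣab − ΣaΣb = 7909.16 − 9359.96 = -1450.8
nΣa² − (Σa)² = 14047.4 − 12298.81 = 1748.59; nΣb² − (Σb)² = 8393.04 − 7123.36 = 1269.68
r = -1450.8 / √(1748.59 × 1269.68) = -1450.8 / 1490.0167 ≈ -0.974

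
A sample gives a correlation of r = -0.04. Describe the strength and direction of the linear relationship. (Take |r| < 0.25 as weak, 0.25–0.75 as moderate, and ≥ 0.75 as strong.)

r = -0.04 < 0 so the relationship is negative.
|r| = 0.04, which falls in the weak range.

weak negative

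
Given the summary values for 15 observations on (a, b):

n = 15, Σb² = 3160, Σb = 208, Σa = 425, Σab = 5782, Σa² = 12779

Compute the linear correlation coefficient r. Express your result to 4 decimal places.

r = (nΣab − ΣaΣb) / √[(nΣa² − (Σa)²)(nΣb² − (Σb)²)]
Numerator: 15×5782 − 425×208 = -1670
Denominator: √[(191685 − 180625)(47400 − 43264)] = √[11060 × 4136] = 6763.4429
r = -1670 / 6763.4429 ≈ -0.2469

-0.2469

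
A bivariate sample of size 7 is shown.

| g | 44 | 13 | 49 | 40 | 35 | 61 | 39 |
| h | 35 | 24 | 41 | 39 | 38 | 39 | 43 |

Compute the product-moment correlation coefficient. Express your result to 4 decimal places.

0.7454

n = 7, Σg = 281, Σh = 259, Σg² = 12573, Σh² = 9817, Σgh = 10807
nΣgh − ΣgΣh = 75649 − 72779 = 2870
nΣg² − (Σg)² = 88011 − 78961 = 9050; nΣh² − (Σh)² = 68719 − 67081 = 1638
r = 2870 / √(9050 × 1638) = 2870 / 3850.1818 ≈ 0.7454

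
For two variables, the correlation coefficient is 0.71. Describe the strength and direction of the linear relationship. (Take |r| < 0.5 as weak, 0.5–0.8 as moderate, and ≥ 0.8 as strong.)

moderate positive

r = 0.71 > 0 so the relationship is positive.
|r| = 0.71, which falls in the moderate range.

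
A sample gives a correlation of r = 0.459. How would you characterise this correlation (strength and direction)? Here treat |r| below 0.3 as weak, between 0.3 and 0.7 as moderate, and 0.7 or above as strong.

moderate positive

r = 0.459 > 0 so the relationship is positive.
|r| = 0.459, which falls in the moderate range.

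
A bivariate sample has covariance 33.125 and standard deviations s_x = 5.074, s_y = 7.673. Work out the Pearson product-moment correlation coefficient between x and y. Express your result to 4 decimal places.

0.8508

r = Cov(x,y) / (s_x · s_y) = 33.125 / (5.074 × 7.673)
  = 33.125 / 38.9328 ≈ 0.8508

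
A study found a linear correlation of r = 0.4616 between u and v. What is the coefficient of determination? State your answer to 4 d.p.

0.2131

r² = (0.4616)² = 0.2131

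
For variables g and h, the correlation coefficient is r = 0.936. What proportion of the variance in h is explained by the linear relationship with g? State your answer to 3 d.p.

0.876

r² = (0.936)² = 0.876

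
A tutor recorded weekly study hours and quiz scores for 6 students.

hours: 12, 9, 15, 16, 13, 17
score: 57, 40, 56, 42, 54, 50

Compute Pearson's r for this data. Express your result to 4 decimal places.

n = 6, Σx = 82, Σy = 299, Σx² = 1164, Σy² = 15165, Σxy = 4108
nΣxy − ΣxΣy = 24648 − 24518 = 130
nΣx² − (Σx)² = 6984 − 6724 = 260; nΣy² − (Σy)² = 90990 − 89401 = 1589
r = 130 / √(260 × 1589) = 130 / 642.7597 ≈ 0.2023

0.2023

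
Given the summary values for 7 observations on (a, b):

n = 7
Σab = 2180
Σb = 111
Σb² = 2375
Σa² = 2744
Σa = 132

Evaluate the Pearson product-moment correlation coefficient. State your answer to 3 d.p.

0.219

r = (nΣab − ΣaΣb) / √[(nΣa² − (Σa)²)(nΣb² − (Σb)²)]
Numerator: 7×2180 − 132×111 = 608
Denominator: √[(19208 − 17424)(16625 − 12321)] = √[1784 × 4304] = 2770.9811
r = 608 / 2770.9811 ≈ 0.219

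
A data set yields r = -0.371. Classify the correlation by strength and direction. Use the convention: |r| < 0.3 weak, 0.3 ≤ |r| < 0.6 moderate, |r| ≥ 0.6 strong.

moderate negative

r = -0.371 < 0 so the relationship is negative.
|r| = 0.371, which falls in the moderate range.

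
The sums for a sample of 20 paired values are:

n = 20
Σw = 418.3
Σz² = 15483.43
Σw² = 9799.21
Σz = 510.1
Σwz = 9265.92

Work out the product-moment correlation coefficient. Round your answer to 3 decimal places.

r = (nΣwz − ΣwΣz) / √[(nΣw² − (Σw)²)(nΣz² − (Σz)²)]
Numerator: 20×9265.92 − 418.3×510.1 = -28056.43
Denominator: √[(195984.2 − 174974.89)(309668.6 − 260202.01)] = √[21009.31 × 49466.59] = 32237.5390
r = -28056.43 / 32237.5390 ≈ -0.870

-0.870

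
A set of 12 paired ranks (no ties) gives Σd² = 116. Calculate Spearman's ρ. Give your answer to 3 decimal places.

ρ = 1 − 6Σd² / [n(n²−1)] = 1 − 6×116 / (12×143)
  = 1 − 696/1716 = 1 − 0.4056 ≈ 0.594

0.594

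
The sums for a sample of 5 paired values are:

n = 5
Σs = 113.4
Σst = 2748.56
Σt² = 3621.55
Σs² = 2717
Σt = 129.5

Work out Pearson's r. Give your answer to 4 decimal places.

r = (nΣst − ΣsΣt) / √[(nΣs² − (Σs)²)(nΣt² − (Σt)²)]
Numerator: 5×2748.56 − 113.4×129.5 = -942.5
Denominator: √[(13585 − 12859.56)(18107.75 − 16770.25)] = √[725.44 × 1337.5] = 985.0259
r = -942.5 / 985.0259 ≈ -0.9568

-0.9568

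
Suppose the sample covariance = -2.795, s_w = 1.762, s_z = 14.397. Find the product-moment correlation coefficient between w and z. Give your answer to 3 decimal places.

r = Cov(w,z) / (s_w · s_z) = -2.795 / (1.762 × 14.397)
  = -2.795 / 25.3675 ≈ -0.110

-0.110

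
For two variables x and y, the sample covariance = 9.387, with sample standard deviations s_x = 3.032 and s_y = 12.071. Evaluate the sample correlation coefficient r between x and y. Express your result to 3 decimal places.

r = Cov(x,y) / (s_x · s_y) = 9.387 / (3.032 × 12.071)
  = 9.387 / 36.5993 ≈ 0.256

0.256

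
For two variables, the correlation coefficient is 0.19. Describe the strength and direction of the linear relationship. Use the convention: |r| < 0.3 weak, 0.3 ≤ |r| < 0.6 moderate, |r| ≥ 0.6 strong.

r = 0.19 > 0 so the relationship is positive.
|r| = 0.19, which falls in the weak range.

weak positive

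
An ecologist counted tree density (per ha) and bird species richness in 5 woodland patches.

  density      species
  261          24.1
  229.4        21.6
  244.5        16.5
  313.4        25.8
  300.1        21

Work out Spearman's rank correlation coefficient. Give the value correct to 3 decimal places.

Rank density: 3, 1, 2, 5, 4
Rank species: 4, 3, 1, 5, 2
d = rank(density) − rank(species): -1, -2, 1, 0, 2; Σd² = 10
ρ = 1 − 6Σd² / [n(n²−1)] = 1 − 6×10 / (5×24) = 1 − 60/120 ≈ 0.500

0.500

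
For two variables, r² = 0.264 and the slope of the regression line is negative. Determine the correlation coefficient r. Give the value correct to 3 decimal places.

|r| = √0.264 = 0.514
The association is negative, so r = −0.514.

-0.514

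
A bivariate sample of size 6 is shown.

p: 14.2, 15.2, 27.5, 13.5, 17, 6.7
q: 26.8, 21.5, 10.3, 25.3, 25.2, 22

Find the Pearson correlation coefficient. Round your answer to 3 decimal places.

n = 6, Σp = 94.1, Σq = 131.1, Σp² = 1705.07, Σq² = 3045.71, Σpq = 1907.96
nΣpq − ΣpΣq = 11447.76 − 12336.51 = -888.75
nΣp² − (Σp)² = 10230.42 − 8854.81 = 1375.61; nΣq² − (Σq)² = 18274.26 − 17187.21 = 1087.05
r = -888.75 / √(1375.61 × 1087.05) = -888.75 / 1222.8478 ≈ -0.727

-0.727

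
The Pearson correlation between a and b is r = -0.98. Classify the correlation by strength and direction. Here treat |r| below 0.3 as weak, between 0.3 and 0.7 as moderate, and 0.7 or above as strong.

strong negative

r = -0.98 < 0 so the relationship is negative.
|r| = 0.98, which falls in the strong range.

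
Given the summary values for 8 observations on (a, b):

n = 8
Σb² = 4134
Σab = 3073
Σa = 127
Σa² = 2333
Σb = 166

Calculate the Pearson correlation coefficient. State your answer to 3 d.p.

0.937

r = (nΣab − ΣaΣb) / √[(nΣa² − (Σa)²)(nΣb² − (Σb)²)]
Numerator: 8×3073 − 127×166 = 3502
Denominator: √[(18664 − 16129)(33072 − 27556)] = √[2535 × 5516] = 3739.3930
r = 3502 / 3739.3930 ≈ 0.937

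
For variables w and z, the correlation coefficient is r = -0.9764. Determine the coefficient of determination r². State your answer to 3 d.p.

0.953

r² = (-0.9764)² = 0.953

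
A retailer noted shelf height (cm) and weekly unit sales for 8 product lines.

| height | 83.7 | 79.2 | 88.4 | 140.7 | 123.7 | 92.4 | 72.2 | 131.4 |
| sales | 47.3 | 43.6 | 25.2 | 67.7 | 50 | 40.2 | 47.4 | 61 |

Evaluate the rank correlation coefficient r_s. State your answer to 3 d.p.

Rank height: 3, 2, 4, 8, 6, 5, 1, 7
Rank sales: 4, 3, 1, 8, 6, 2, 5, 7
d = rank(height) − rank(sales): -1, -1, 3, 0, 0, 3, -4, 0; Σd² = 36
ρ = 1 − 6Σd² / [n(n²−1)] = 1 − 6×36 / (8×63) = 1 − 216/504 ≈ 0.571

0.571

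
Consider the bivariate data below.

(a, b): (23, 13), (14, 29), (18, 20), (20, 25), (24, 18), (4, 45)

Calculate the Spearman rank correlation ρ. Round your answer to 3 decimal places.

Rank a: 5, 2, 3, 4, 6, 1
Rank b: 1, 5, 3, 4, 2, 6
d = rank(a) − rank(b): 4, -3, 0, 0, 4, -5; Σd² = 66
ρ = 1 − 6Σd² / [n(n²−1)] = 1 − 6×66 / (6×35) = 1 − 396/210 ≈ -0.886

-0.886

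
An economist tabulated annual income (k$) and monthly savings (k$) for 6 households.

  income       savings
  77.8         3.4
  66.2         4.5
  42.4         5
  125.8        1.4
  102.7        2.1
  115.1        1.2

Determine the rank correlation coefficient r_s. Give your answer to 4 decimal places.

Rank income: 3, 2, 1, 6, 4, 5
Rank savings: 4, 5, 6, 2, 3, 1
d = rank(income) − rank(savings): -1, -3, -5, 4, 1, 4; Σd² = 68
ρ = 1 − 6Σd² / [n(n²−1)] = 1 − 6×68 / (6×35) = 1 − 408/210 ≈ -0.9429

-0.9429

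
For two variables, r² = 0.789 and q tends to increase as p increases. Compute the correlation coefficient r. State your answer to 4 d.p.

0.8883

|r| = √0.789 = 0.8883
The association is positive, so r = 0.8883.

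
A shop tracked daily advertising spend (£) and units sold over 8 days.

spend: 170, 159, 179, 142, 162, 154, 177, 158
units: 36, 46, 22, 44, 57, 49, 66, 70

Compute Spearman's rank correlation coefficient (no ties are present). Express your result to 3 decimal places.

-0.238

Rank spend: 6, 4, 8, 1, 5, 2, 7, 3
Rank units: 2, 4, 1, 3, 6, 5, 7, 8
d = rank(spend) − rank(units): 4, 0, 7, -2, -1, -3, 0, -5; Σd² = 104
ρ = 1 − 6Σd² / [n(n²−1)] = 1 − 6×104 / (8×63) = 1 − 624/504 ≈ -0.238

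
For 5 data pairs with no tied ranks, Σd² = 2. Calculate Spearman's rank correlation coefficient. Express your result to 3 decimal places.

0.900

ρ = 1 − 6Σd² / [n(n²−1)] = 1 − 6×2 / (5×24)
  = 1 − 12/120 = 1 − 0.1000 ≈ 0.900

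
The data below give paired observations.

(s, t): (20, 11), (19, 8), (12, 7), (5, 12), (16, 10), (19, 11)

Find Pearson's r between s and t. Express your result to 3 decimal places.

n = 6, Σs = 91, Σt = 59, Σs² = 1547, Σt² = 599, Σst = 885
nΣst − ΣsΣt = 5310 − 5369 = -59
nΣs² − (Σs)² = 9282 − 8281 = 1001; nΣt² − (Σt)² = 3594 − 3481 = 113
r = -59 / √(1001 × 113) = -59 / 336.3228 ≈ -0.175

-0.175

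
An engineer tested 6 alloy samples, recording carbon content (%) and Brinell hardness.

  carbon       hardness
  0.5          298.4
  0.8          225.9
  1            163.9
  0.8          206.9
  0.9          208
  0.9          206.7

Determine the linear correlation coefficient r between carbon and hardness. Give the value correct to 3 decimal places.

n = 6, Σx = 4.9, Σy = 1309.8, Σx² = 4.15, Σy² = 295733.08, Σxy = 1032.57
nΣxy − ΣxΣy = 6195.42 − 6418.02 = -222.6
nΣx² − (Σx)² = 24.9 − 24.01 = 0.89; nΣy² − (Σy)² = 1774398.48 − 1715576.04 = 58822.44
r = -222.6 / √(0.89 × 58822.44) = -222.6 / 228.8055 ≈ -0.973

-0.973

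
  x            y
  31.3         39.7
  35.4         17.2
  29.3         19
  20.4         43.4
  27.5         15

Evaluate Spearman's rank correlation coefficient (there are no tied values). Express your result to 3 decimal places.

Rank x: 4, 5, 3, 1, 2
Rank y: 4, 2, 3, 5, 1
d = rank(x) − rank(y): 0, 3, 0, -4, 1; Σd² = 26
ρ = 1 − 6Σd² / [n(n²−1)] = 1 − 6×26 / (5×24) = 1 − 156/120 ≈ -0.300

-0.300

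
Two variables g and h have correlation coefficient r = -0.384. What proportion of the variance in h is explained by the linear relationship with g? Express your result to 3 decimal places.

0.147

r² = (-0.384)² = 0.147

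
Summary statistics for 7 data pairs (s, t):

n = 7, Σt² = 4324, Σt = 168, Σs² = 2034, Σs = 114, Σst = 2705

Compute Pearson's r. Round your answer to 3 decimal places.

r = (nΣst − ΣsΣt) / √[(nΣs² − (Σs)²)(nΣt² − (Σt)²)]
Numerator: 7×2705 − 114×168 = -217
Denominator: √[(14238 − 12996)(30268 − 28224)] = √[1242 × 2044] = 1593.3135
r = -217 / 1593.3135 ≈ -0.136

-0.136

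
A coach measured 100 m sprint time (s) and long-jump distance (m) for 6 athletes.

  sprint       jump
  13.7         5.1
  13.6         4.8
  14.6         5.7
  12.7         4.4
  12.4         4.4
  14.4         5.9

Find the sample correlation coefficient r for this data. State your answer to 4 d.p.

n = 6, Σx = 81.4, Σy = 30.3, Σx² = 1108.22, Σy² = 155.07, Σxy = 413.77
nΣxy − ΣxΣy = 2482.62 − 2466.42 = 16.2
nΣx² − (Σx)² = 6649.32 − 6625.96 = 23.36; nΣy² − (Σy)² = 930.42 − 918.09 = 12.33
r = 16.2 / √(23.36 × 12.33) = 16.2 / 16.9714 ≈ 0.9545

0.9545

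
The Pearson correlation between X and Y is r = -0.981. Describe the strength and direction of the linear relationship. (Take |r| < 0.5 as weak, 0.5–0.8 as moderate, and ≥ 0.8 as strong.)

strong negative

r = -0.981 < 0 so the relationship is negative.
|r| = 0.981, which falls in the strong range.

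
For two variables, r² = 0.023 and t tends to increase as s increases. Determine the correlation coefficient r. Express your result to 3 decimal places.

|r| = √0.023 = 0.152
The association is positive, so r = 0.152.

0.152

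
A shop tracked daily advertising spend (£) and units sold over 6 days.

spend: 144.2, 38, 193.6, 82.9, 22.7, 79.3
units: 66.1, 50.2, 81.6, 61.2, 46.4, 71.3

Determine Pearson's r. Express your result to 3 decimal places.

n = 6, Σx = 560.7, Σy = 376.8, Σx² = 73394.79, Σy² = 24529.9, Σxy = 39017.83
nΣxy − ΣxΣy = 234106.98 − 211271.76 = 22835.22
nΣx² − (Σx)² = 440368.74 − 314384.49 = 125984.25; nΣy² − (Σy)² = 147179.4 − 141978.24 = 5201.16
r = 22835.22 / √(125984.25 × 5201.16) = 22835.22 / 25598.1297 ≈ 0.892

0.892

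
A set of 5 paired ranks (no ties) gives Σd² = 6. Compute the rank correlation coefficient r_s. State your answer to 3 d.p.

ρ = 1 − 6Σd² / [n(n²−1)] = 1 − 6×6 / (5×24)
  = 1 − 36/120 = 1 − 0.3000 ≈ 0.700

0.700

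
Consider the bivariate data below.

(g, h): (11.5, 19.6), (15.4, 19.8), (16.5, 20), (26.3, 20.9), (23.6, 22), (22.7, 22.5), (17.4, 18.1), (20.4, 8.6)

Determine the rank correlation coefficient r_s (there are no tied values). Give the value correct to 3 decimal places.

0.524

Rank g: 1, 2, 3, 8, 7, 6, 4, 5
Rank h: 3, 4, 5, 6, 7, 8, 2, 1
d = rank(g) − rank(h): -2, -2, -2, 2, 0, -2, 2, 4; Σd² = 40
ρ = 1 − 6Σd² / [n(n²−1)] = 1 − 6×40 / (8×63) = 1 − 240/504 ≈ 0.524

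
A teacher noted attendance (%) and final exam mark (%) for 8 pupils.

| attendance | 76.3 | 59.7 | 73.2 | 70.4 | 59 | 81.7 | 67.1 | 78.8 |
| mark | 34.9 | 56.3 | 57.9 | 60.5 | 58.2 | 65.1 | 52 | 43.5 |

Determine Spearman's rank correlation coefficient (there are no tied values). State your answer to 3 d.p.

Rank attendance: 6, 2, 5, 4, 1, 8, 3, 7
Rank mark: 1, 4, 5, 7, 6, 8, 3, 2
d = rank(attendance) − rank(mark): 5, -2, 0, -3, -5, 0, 0, 5; Σd² = 88
ρ = 1 − 6Σd² / [n(n²−1)] = 1 − 6×88 / (8×63) = 1 − 528/504 ≈ -0.048

-0.048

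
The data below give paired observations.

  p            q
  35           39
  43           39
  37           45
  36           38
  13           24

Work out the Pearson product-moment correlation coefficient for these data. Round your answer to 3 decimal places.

0.892

n = 5, Σp = 164, Σq = 185, Σp² = 5908, Σq² = 7087, Σpq = 6387
nΣpq − ΣpΣq = 31935 − 30340 = 1595
nΣp² − (Σp)² = 29540 − 26896 = 2644; nΣq² − (Σq)² = 35435 − 34225 = 1210
r = 1595 / √(2644 × 1210) = 1595 / 1788.6419 ≈ 0.892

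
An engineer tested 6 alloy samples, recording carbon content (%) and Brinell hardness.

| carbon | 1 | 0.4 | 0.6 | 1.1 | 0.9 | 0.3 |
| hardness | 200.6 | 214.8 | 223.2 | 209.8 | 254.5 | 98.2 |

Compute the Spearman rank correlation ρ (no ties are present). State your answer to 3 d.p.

Rank carbon: 5, 2, 3, 6, 4, 1
Rank hardness: 2, 4, 5, 3, 6, 1
d = rank(carbon) − rank(hardness): 3, -2, -2, 3, -2, 0; Σd² = 30
ρ = 1 − 6Σd² / [n(n²−1)] = 1 − 6×30 / (6×35) = 1 − 180/210 ≈ 0.143

0.143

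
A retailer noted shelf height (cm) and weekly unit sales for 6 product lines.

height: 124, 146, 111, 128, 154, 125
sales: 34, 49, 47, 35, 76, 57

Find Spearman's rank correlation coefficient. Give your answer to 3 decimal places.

Rank height: 2, 5, 1, 4, 6, 3
Rank sales: 1, 4, 3, 2, 6, 5
d = rank(height) − rank(sales): 1, 1, -2, 2, 0, -2; Σd² = 14
ρ = 1 − 6Σd² / [n(n²−1)] = 1 − 6×14 / (6×35) = 1 − 84/210 ≈ 0.600

0.600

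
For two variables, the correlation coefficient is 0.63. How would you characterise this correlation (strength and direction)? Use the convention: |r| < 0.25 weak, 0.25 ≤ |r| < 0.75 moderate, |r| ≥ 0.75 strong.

r = 0.63 > 0 so the relationship is positive.
|r| = 0.63, which falls in the moderate range.

moderate positive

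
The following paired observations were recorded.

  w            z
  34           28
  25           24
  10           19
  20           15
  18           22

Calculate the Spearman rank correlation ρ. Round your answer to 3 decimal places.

Rank w: 5, 4, 1, 3, 2
Rank z: 5, 4, 2, 1, 3
d = rank(w) − rank(z): 0, 0, -1, 2, -1; Σd² = 6
ρ = 1 − 6Σd² / [n(n²−1)] = 1 − 6×6 / (5×24) = 1 − 36/120 ≈ 0.700

0.700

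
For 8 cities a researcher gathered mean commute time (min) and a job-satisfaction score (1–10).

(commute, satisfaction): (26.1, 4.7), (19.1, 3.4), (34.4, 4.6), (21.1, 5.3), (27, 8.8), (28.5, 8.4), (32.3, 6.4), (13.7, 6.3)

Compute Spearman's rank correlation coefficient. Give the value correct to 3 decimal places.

Rank commute: 4, 2, 8, 3, 5, 6, 7, 1
Rank satisfaction: 3, 1, 2, 4, 8, 7, 6, 5
d = rank(commute) − rank(satisfaction): 1, 1, 6, -1, -3, -1, 1, -4; Σd² = 66
ρ = 1 − 6Σd² / [n(n²−1)] = 1 − 6×66 / (8×63) = 1 − 396/504 ≈ 0.214

0.214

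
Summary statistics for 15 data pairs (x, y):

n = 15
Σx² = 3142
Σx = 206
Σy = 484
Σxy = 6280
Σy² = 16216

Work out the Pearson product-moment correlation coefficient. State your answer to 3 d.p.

r = (nΣxy − ΣxΣy) / √[(nΣx² − (Σx)²)(nΣy² − (Σy)²)]
Numerator: 15×6280 − 206×484 = -5504
Denominator: √[(47130 − 42436)(243240 − 234256)] = √[4694 × 8984] = 6493.9122
r = -5504 / 6493.9122 ≈ -0.848

-0.848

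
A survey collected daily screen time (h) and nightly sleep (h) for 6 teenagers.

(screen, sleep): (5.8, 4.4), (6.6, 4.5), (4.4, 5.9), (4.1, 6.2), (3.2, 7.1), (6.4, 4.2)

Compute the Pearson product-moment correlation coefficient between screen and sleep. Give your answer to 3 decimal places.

n = 6, Σx = 30.5, Σy = 32.3, Σx² = 164.57, Σy² = 180.91, Σxy = 156.2
nΣxy − ΣxΣy = 937.2 − 985.15 = -47.95
nΣx² − (Σx)² = 987.42 − 930.25 = 57.17; nΣy² − (Σy)² = 1085.46 − 1043.29 = 42.17
r = -47.95 / √(57.17 × 42.17) = -47.95 / 49.1005 ≈ -0.977

-0.977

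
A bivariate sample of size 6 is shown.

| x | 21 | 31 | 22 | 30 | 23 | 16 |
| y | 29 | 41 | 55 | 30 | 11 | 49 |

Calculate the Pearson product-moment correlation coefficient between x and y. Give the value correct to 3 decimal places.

n = 6, Σx = 143, Σy = 215, Σx² = 3571, Σy² = 8969, Σxy = 5027
nΣxy − ΣxΣy = 30162 − 30745 = -583
nΣx² − (Σx)² = 21426 − 20449 = 977; nΣy² − (Σy)² = 53814 − 46225 = 7589
r = -583 / √(977 × 7589) = -583 / 2722.9493 ≈ -0.214

-0.214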